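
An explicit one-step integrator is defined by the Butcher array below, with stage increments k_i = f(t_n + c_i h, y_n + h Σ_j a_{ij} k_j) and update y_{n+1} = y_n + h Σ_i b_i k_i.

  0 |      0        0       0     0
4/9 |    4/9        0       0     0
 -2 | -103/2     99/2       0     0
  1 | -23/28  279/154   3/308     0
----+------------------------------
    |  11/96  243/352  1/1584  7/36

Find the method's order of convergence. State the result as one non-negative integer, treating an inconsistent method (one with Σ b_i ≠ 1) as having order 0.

4

b = (11/96, 243/352, 1/1584, 7/36)
c = (0, 4/9, -2, 1)
Ac = (0, 0, 22, 11/14)
Σ b_i: 11/96·1 + 243/352·1 + 1/1584·1 + 7/36·1 = 1 ✓
b·c: 243/352·4/9 + 1/1584·(-2) + 7/36·1 = 1/2 ✓
b·c²: 243/352·16/81 + 1/1584·4 + 7/36·1 = 1/3 ✓
b·Ac: 1/1584·22 + 7/36·11/14 = 1/6 ✓
b·c³: 243/352·64/729 + 1/1584·(-8) + 7/36·1 = 1/4 ✓
b·(c∘Ac): 1/1584·(-44) + 7/36·11/14 = 1/8 ✓
b·Ac²: 1/1584·88/9 + 7/36·25/63 = 1/12 ✓
b·A²c: 7/36·3/14 = 1/24 ✓; 4 stages ⇒ order 4.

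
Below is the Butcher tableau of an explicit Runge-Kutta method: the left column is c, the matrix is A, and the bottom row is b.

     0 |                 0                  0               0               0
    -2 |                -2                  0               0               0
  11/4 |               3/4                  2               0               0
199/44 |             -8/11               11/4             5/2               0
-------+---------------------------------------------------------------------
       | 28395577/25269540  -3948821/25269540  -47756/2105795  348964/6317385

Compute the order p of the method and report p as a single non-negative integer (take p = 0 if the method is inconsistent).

3

b = (28395577/25269540, -3948821/25269540, -47756/2105795, 348964/6317385)
c = (0, -2, 11/4, 199/44)
Ac = (0, 0, -4, 11/8)
Σ b_i: 28395577/25269540·1 + (-3948821/25269540)·1 + (-47756/2105795)·1 + 348964/6317385·1 = 1 ✓
b·c: (-3948821/25269540)·(-2) + (-47756/2105795)·11/4 + 348964/6317385·199/44 = 1/2 ✓
b·c²: (-3948821/25269540)·4 + (-47756/2105795)·121/16 + 348964/6317385·39601/1936 = 1/3 ✓
b·Ac: (-47756/2105795)·(-4) + 348964/6317385·11/8 = 1/6 ✓
b·c³: (-3948821/25269540)·(-8) + (-47756/2105795)·1331/64 + 348964/6317385·7880599/85184 = 1091250029/185309960 ≠ 1/4 ⇒ order 3.
b·(c∘Ac): (-47756/2105795)·(-11) + 348964/6317385·199/32 = 29968543/50539080 ≠ 1/8
b·Ac²: (-47756/2105795)·8 + 348964/6317385·957/32 = 4954699/3369272 ≠ 1/12
b·A²c: 348964/6317385·(-10) = -697928/1263477 ≠ 1/24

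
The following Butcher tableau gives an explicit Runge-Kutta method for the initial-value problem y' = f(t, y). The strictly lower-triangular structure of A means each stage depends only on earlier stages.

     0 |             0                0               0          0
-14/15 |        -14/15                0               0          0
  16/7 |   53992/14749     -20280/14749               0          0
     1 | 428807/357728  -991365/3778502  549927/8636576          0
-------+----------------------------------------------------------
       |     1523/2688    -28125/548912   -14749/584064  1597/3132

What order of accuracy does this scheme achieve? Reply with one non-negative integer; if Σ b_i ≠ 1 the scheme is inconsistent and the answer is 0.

b = (1523/2688, -28125/548912, -14749/584064, 1597/3132)
c = (0, -14/15, 16/7, 1)
Ac = (0, 0, 2704/2107, 1247/3194)
Σ b_i: 1523/2688·1 + (-28125/548912)·1 + (-14749/584064)·1 + 1597/3132·1 = 1 ✓
b·c: (-28125/548912)·(-14/15) + (-14749/584064)·16/7 + 1597/3132·1 = 1/2 ✓
b·c²: (-28125/548912)·196/225 + (-14749/584064)·256/49 + 1597/3132·1 = 1/3 ✓
b·Ac: (-14749/584064)·2704/2107 + 1597/3132·1247/3194 = 1/6 ✓
b·c³: (-28125/548912)·(-2744/3375) + (-14749/584064)·4096/343 + 1597/3132·1 = 1/4 ✓
b·(c∘Ac): (-14749/584064)·43264/14749 + 1597/3132·1247/3194 = 1/8 ✓
b·Ac²: (-14749/584064)·(-5408/4515) + 1597/3132·2494/23955 = 1/12 ✓
b·A²c: 1597/3132·261/3194 = 1/24 ✓; 4 stages ⇒ order 4.

4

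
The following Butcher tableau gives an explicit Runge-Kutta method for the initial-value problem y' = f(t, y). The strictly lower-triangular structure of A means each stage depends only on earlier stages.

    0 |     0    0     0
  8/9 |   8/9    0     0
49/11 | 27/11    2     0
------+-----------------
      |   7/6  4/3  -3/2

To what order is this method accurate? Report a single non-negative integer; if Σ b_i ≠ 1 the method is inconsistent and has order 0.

1

b = (7/6, 4/3, -3/2)
c = (0, 8/9, 49/11)
Ac = (0, 0, 16/9)
Σ b_i: 7/6·1 + 4/3·1 + (-3/2)·1 = 1 ✓
b·c: 4/3·8/9 + (-3/2)·49/11 = -3265/594 ≠ 1/2 ⇒ order 1.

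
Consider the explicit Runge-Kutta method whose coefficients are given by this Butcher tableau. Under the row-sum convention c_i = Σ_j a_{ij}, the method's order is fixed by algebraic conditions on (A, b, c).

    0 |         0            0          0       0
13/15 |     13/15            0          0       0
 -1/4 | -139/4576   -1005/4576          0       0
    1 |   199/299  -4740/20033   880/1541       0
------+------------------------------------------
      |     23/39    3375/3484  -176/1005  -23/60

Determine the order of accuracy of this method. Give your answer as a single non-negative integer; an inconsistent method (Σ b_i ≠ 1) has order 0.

b = (23/39, 3375/3484, -176/1005, -23/60)
c = (0, 13/15, -1/4, 1)
Ac = (0, 0, -67/352, -8/23)
Σ b_i: 23/39·1 + 3375/3484·1 + (-176/1005)·1 + (-23/60)·1 = 1 ✓
b·c: 3375/3484·13/15 + (-176/1005)·(-1/4) + (-23/60)·1 = 1/2 ✓
b·c²: 3375/3484·169/225 + (-176/1005)·1/16 + (-23/60)·1 = 1/3 ✓
b·Ac: (-176/1005)·(-67/352) + (-23/60)·(-8/23) = 1/6 ✓
b·c³: 3375/3484·2197/3375 + (-176/1005)·(-1/64) + (-23/60)·1 = 1/4 ✓
b·(c∘Ac): (-176/1005)·67/1408 + (-23/60)·(-8/23) = 1/8 ✓
b·Ac²: (-176/1005)·(-871/5280) + (-23/60)·(-49/345) = 1/12 ✓
b·A²c: (-23/60)·(-5/46) = 1/24 ✓; 4 stages ⇒ order 4.

4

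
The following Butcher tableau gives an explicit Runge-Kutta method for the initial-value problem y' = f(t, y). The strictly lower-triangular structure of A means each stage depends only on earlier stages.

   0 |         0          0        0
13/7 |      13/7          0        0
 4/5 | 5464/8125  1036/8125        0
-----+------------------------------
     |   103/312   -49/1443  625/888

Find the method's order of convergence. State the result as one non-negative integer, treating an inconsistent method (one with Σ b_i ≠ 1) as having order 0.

3

b = (103/312, -49/1443, 625/888)
c = (0, 13/7, 4/5)
Ac = (0, 0, 148/625)
Σ b_i: 103/312·1 + (-49/1443)·1 + 625/888·1 = 1 ✓
b·c: (-49/1443)·13/7 + 625/888·4/5 = 1/2 ✓
b·c²: (-49/1443)·169/49 + 625/888·16/25 = 1/3 ✓
b·Ac: 625/888·148/625 = 1/6 ✓; 3 stages ⇒ order 3.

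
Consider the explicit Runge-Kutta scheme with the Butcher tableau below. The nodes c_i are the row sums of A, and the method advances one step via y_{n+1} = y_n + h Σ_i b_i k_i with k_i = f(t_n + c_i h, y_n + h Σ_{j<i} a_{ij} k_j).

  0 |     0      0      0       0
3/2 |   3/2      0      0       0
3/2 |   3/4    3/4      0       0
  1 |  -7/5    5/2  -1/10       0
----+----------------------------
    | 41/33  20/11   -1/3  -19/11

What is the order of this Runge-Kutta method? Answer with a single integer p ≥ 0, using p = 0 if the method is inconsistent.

b = (41/33, 20/11, -1/3, -19/11)
c = (0, 3/2, 3/2, 1)
Ac = (0, 0, 9/8, 18/5)
Σ b_i: 41/33·1 + 20/11·1 + (-1/3)·1 + (-19/11)·1 = 1 ✓
b·c: 20/11·3/2 + (-1/3)·3/2 + (-19/11)·1 = 1/2 ✓
b·c²: 20/11·9/4 + (-1/3)·9/4 + (-19/11)·1 = 71/44 ≠ 1/3 ⇒ order 2.
b·Ac: (-1/3)·9/8 + (-19/11)·18/5 = -2901/440 ≠ 1/6

2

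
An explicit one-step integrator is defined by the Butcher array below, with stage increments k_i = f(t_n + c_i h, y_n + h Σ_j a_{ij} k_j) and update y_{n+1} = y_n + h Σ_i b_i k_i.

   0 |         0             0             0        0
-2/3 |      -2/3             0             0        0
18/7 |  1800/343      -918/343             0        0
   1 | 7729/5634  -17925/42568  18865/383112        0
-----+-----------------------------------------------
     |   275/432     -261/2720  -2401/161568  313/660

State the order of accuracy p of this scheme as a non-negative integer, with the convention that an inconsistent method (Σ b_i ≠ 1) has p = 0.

4

b = (275/432, -261/2720, -2401/161568, 313/660)
c = (0, -2/3, 18/7, 1)
Ac = (0, 0, 612/343, 255/626)
Σ b_i: 275/432·1 + (-261/2720)·1 + (-2401/161568)·1 + 313/660·1 = 1 ✓
b·c: (-261/2720)·(-2/3) + (-2401/161568)·18/7 + 313/660·1 = 1/2 ✓
b·c²: (-261/2720)·4/9 + (-2401/161568)·324/49 + 313/660·1 = 1/3 ✓
b·Ac: (-2401/161568)·612/343 + 313/660·255/626 = 1/6 ✓
b·c³: (-261/2720)·(-8/27) + (-2401/161568)·5832/343 + 313/660·1 = 1/4 ✓
b·(c∘Ac): (-2401/161568)·11016/2401 + 313/660·255/626 = 1/8 ✓
b·Ac²: (-2401/161568)·(-408/343) + 313/660·130/939 = 1/12 ✓
b·A²c: 313/660·55/626 = 1/24 ✓; 4 stages ⇒ order 4.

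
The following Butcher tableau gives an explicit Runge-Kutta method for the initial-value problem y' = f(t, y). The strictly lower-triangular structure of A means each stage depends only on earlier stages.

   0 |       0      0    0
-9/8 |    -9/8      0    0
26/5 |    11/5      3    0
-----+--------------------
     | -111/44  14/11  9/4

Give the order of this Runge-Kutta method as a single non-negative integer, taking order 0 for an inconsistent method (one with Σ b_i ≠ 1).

b = (-111/44, 14/11, 9/4)
c = (0, -9/8, 26/5)
Ac = (0, 0, -27/8)
Σ b_i: (-111/44)·1 + 14/11·1 + 9/4·1 = 1 ✓
b·c: 14/11·(-9/8) + 9/4·26/5 = 2259/220 ≠ 1/2 ⇒ order 1.

1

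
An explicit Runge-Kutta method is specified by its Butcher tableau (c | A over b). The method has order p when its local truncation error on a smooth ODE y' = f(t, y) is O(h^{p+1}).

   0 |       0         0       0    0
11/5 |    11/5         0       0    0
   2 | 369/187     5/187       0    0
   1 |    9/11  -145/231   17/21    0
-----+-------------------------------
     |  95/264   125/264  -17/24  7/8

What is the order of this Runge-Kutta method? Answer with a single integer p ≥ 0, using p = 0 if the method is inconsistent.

b = (95/264, 125/264, -17/24, 7/8)
c = (0, 11/5, 2, 1)
Ac = (0, 0, 1/17, 5/21)
Σ b_i: 95/264·1 + 125/264·1 + (-17/24)·1 + 7/8·1 = 1 ✓
b·c: 125/264·11/5 + (-17/24)·2 + 7/8·1 = 1/2 ✓
b·c²: 125/264·121/25 + (-17/24)·4 + 7/8·1 = 1/3 ✓
b·Ac: (-17/24)·1/17 + 7/8·5/21 = 1/6 ✓
b·c³: 125/264·1331/125 + (-17/24)·8 + 7/8·1 = 1/4 ✓
b·(c∘Ac): (-17/24)·2/17 + 7/8·5/21 = 1/8 ✓
b·Ac²: (-17/24)·11/85 + 7/8·1/5 = 1/12 ✓
b·A²c: 7/8·1/21 = 1/24 ✓; 4 stages ⇒ order 4.

4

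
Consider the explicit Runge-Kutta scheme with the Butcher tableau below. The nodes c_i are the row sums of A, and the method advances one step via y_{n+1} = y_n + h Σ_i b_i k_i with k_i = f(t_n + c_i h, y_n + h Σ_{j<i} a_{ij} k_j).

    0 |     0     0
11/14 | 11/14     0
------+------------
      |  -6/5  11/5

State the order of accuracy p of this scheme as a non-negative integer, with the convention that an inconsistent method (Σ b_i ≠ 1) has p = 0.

1

b = (-6/5, 11/5)
c = (0, 11/14)
Σ b_i: (-6/5)·1 + 11/5·1 = 1 ✓
b·c: 11/5·11/14 = 121/70 ≠ 1/2 ⇒ order 1.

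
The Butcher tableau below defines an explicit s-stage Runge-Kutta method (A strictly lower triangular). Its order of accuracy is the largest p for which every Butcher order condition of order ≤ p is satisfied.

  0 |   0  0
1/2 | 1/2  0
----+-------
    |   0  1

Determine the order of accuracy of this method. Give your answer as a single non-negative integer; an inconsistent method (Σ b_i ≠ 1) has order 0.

2

b = (0, 1)
c = (0, 1/2)
Σ b_i: 1·1 = 1 ✓
b·c: 1·1/2 = 1/2 ✓; 2 stages ⇒ order 2.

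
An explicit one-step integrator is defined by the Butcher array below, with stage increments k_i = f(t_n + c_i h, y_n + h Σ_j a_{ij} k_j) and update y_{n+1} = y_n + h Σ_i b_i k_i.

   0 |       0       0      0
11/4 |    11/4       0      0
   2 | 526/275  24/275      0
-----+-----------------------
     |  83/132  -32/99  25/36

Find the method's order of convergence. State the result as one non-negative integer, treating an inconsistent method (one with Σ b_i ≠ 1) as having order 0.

b = (83/132, -32/99, 25/36)
c = (0, 11/4, 2)
Ac = (0, 0, 6/25)
Σ b_i: 83/132·1 + (-32/99)·1 + 25/36·1 = 1 ✓
b·c: (-32/99)·11/4 + 25/36·2 = 1/2 ✓
b·c²: (-32/99)·121/16 + 25/36·4 = 1/3 ✓
b·Ac: 25/36·6/25 = 1/6 ✓; 3 stages ⇒ order 3.

3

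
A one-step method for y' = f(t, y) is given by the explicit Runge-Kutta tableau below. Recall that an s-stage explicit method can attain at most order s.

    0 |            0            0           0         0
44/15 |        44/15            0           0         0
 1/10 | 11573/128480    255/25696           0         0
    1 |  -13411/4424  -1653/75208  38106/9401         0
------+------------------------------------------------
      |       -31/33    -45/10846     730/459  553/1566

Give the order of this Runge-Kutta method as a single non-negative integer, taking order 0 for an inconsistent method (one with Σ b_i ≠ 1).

b = (-31/33, -45/10846, 730/459, 553/1566)
c = (0, 44/15, 1/10, 1)
Ac = (0, 0, 17/584, 377/1106)
Σ b_i: (-31/33)·1 + (-45/10846)·1 + 730/459·1 + 553/1566·1 = 1 ✓
b·c: (-45/10846)·44/15 + 730/459·1/10 + 553/1566·1 = 1/2 ✓
b·c²: (-45/10846)·1936/225 + 730/459·1/100 + 553/1566·1 = 1/3 ✓
b·Ac: 730/459·17/584 + 553/1566·377/1106 = 1/6 ✓
b·c³: (-45/10846)·85184/3375 + 730/459·1/1000 + 553/1566·1 = 1/4 ✓
b·(c∘Ac): 730/459·17/5840 + 553/1566·377/1106 = 1/8 ✓
b·Ac²: 730/459·187/2190 + 553/1566·(-493/3318) = 1/12 ✓
b·A²c: 553/1566·261/2212 = 1/24 ✓; 4 stages ⇒ order 4.

4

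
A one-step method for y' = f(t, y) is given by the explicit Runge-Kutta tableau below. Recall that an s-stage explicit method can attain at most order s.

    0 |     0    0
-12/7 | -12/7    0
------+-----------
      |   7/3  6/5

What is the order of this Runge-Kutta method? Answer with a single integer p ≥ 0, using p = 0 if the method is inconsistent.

0

b = (7/3, 6/5)
c = (0, -12/7)
Σ b_i: 7/3·1 + 6/5·1 = 53/15 ≠ 1 ⇒ order 0.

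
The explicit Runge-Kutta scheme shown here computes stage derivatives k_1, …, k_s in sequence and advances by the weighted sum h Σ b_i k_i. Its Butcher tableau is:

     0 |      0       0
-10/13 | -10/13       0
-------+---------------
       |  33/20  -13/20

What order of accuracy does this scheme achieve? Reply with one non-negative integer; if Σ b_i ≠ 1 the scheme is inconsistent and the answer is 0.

b = (33/20, -13/20)
c = (0, -10/13)
Σ b_i: 33/20·1 + (-13/20)·1 = 1 ✓
b·c: (-13/20)·(-10/13) = 1/2 ✓; 2 stages ⇒ order 2.

2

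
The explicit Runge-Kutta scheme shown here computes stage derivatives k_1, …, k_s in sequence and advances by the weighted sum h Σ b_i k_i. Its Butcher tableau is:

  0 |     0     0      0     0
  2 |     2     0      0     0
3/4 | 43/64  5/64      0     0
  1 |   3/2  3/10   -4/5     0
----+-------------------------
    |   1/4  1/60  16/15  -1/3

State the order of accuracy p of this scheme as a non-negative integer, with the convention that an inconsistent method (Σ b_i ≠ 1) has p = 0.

4

b = (1/4, 1/60, 16/15, -1/3)
c = (0, 2, 3/4, 1)
Ac = (0, 0, 5/32, 0)
Σ b_i: 1/4·1 + 1/60·1 + 16/15·1 + (-1/3)·1 = 1 ✓
b·c: 1/60·2 + 16/15·3/4 + (-1/3)·1 = 1/2 ✓
b·c²: 1/60·4 + 16/15·9/16 + (-1/3)·1 = 1/3 ✓
b·Ac: 16/15·5/32 = 1/6 ✓
b·c³: 1/60·8 + 16/15·27/64 + (-1/3)·1 = 1/4 ✓
b·(c∘Ac): 16/15·15/128 = 1/8 ✓
b·Ac²: 16/15·5/16 + (-1/3)·3/4 = 1/12 ✓
b·A²c: (-1/3)·(-1/8) = 1/24 ✓; 4 stages ⇒ order 4.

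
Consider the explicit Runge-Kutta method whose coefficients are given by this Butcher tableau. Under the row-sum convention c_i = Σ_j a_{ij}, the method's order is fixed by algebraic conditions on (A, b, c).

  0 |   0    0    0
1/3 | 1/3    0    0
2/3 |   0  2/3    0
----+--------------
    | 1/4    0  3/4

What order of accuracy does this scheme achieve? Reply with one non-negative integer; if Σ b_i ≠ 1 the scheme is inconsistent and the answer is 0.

3

b = (1/4, 0, 3/4)
c = (0, 1/3, 2/3)
Ac = (0, 0, 2/9)
Σ b_i: 1/4·1 + 3/4·1 = 1 ✓
b·c: 3/4·2/3 = 1/2 ✓
b·c²: 3/4·4/9 = 1/3 ✓
b·Ac: 3/4·2/9 = 1/6 ✓; 3 stages ⇒ order 3.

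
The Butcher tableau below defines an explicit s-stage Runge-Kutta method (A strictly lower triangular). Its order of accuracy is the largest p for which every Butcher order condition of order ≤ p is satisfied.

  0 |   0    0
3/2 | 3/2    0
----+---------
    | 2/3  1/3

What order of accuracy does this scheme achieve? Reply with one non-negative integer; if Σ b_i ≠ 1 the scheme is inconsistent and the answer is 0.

b = (2/3, 1/3)
c = (0, 3/2)
Σ b_i: 2/3·1 + 1/3·1 = 1 ✓
b·c: 1/3·3/2 = 1/2 ✓; 2 stages ⇒ order 2.

2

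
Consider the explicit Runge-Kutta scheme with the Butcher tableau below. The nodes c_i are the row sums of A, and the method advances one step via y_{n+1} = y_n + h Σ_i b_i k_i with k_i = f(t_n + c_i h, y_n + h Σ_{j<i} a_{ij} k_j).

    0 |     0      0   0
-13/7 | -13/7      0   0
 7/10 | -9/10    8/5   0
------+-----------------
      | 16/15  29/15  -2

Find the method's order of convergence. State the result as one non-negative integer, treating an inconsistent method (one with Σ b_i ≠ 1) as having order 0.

1

b = (16/15, 29/15, -2)
c = (0, -13/7, 7/10)
Ac = (0, 0, -104/35)
Σ b_i: 16/15·1 + 29/15·1 + (-2)·1 = 1 ✓
b·c: 29/15·(-13/7) + (-2)·7/10 = -524/105 ≠ 1/2 ⇒ order 1.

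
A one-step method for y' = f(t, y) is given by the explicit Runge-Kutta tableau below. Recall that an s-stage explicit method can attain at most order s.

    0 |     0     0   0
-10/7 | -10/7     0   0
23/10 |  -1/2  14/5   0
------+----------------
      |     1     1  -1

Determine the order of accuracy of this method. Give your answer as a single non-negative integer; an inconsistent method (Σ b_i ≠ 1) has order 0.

b = (1, 1, -1)
c = (0, -10/7, 23/10)
Ac = (0, 0, -4)
Σ b_i: 1·1 + 1·1 + (-1)·1 = 1 ✓
b·c: 1·(-10/7) + (-1)·23/10 = -261/70 ≠ 1/2 ⇒ order 1.

1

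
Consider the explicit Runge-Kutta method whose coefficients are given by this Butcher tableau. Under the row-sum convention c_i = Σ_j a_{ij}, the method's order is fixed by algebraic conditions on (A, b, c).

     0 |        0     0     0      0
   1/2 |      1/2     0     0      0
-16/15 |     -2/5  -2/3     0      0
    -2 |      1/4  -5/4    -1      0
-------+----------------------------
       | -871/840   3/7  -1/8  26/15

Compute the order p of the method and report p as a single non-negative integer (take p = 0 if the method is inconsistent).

b = (-871/840, 3/7, -1/8, 26/15)
c = (0, 1/2, -16/15, -2)
Ac = (0, 0, -1/3, 53/120)
Σ b_i: (-871/840)·1 + 3/7·1 + (-1/8)·1 + 26/15·1 = 1 ✓
b·c: 3/7·1/2 + (-1/8)·(-16/15) + 26/15·(-2) = -131/42 ≠ 1/2 ⇒ order 1.

1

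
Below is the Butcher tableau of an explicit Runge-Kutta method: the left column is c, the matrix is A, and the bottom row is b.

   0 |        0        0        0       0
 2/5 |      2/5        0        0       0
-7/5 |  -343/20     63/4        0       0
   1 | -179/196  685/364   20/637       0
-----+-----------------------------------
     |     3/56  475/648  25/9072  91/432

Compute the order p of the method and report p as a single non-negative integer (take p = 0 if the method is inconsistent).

4

b = (3/56, 475/648, 25/9072, 91/432)
c = (0, 2/5, -7/5, 1)
Ac = (0, 0, 63/10, 129/182)
Σ b_i: 3/56·1 + 475/648·1 + 25/9072·1 + 91/432·1 = 1 ✓
b·c: 475/648·2/5 + 25/9072·(-7/5) + 91/432·1 = 1/2 ✓
b·c²: 475/648·4/25 + 25/9072·49/25 + 91/432·1 = 1/3 ✓
b·Ac: 25/9072·63/10 + 91/432·129/182 = 1/6 ✓
b·c³: 475/648·8/125 + 25/9072·(-343/125) + 91/432·1 = 1/4 ✓
b·(c∘Ac): 25/9072·(-441/50) + 91/432·129/182 = 1/8 ✓
b·Ac²: 25/9072·63/25 + 91/432·33/91 = 1/12 ✓
b·A²c: 91/432·18/91 = 1/24 ✓; 4 stages ⇒ order 4.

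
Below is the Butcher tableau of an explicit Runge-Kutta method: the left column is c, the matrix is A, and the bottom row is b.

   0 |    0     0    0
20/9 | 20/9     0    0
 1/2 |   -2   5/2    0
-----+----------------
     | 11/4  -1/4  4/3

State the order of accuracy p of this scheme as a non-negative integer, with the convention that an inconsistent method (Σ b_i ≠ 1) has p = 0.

0

b = (11/4, -1/4, 4/3)
c = (0, 20/9, 1/2)
Ac = (0, 0, 50/9)
Σ b_i: 11/4·1 + (-1/4)·1 + 4/3·1 = 23/6 ≠ 1 ⇒ order 0.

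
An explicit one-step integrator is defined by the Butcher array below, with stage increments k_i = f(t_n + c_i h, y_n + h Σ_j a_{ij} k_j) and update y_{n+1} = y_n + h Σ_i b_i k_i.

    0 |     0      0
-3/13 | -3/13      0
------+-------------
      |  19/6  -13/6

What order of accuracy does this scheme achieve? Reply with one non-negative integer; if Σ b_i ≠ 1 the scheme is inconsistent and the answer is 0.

2

b = (19/6, -13/6)
c = (0, -3/13)
Σ b_i: 19/6·1 + (-13/6)·1 = 1 ✓
b·c: (-13/6)·(-3/13) = 1/2 ✓; 2 stages ⇒ order 2.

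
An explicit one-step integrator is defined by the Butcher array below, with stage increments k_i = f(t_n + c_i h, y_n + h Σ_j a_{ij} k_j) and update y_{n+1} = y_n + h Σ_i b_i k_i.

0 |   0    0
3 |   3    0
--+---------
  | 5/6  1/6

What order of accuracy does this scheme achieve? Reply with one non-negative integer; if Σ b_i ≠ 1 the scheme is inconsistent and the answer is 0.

b = (5/6, 1/6)
c = (0, 3)
Σ b_i: 5/6·1 + 1/6·1 = 1 ✓
b·c: 1/6·3 = 1/2 ✓; 2 stages ⇒ order 2.

2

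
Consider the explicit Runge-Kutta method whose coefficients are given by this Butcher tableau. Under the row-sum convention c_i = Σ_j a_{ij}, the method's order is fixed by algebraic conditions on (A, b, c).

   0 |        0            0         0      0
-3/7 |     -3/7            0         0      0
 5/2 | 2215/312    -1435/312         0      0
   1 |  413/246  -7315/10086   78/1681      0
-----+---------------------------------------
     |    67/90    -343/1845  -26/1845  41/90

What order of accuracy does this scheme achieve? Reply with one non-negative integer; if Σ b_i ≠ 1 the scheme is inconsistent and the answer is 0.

b = (67/90, -343/1845, -26/1845, 41/90)
c = (0, -3/7, 5/2, 1)
Ac = (0, 0, 205/104, 35/82)
Σ b_i: 67/90·1 + (-343/1845)·1 + (-26/1845)·1 + 41/90·1 = 1 ✓
b·c: (-343/1845)·(-3/7) + (-26/1845)·5/2 + 41/90·1 = 1/2 ✓
b·c²: (-343/1845)·9/49 + (-26/1845)·25/4 + 41/90·1 = 1/3 ✓
b·Ac: (-26/1845)·205/104 + 41/90·35/82 = 1/6 ✓
b·c³: (-343/1845)·(-27/343) + (-26/1845)·125/8 + 41/90·1 = 1/4 ✓
b·(c∘Ac): (-26/1845)·1025/208 + 41/90·35/82 = 1/8 ✓
b·Ac²: (-26/1845)·(-615/728) + 41/90·45/287 = 1/12 ✓
b·A²c: 41/90·15/164 = 1/24 ✓; 4 stages ⇒ order 4.

4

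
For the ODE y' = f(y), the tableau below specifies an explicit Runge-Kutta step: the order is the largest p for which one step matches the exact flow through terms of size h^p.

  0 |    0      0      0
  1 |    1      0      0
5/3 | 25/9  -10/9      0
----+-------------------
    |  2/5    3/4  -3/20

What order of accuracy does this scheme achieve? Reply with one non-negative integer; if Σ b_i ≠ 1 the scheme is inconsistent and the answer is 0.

b = (2/5, 3/4, -3/20)
c = (0, 1, 5/3)
Ac = (0, 0, -10/9)
Σ b_i: 2/5·1 + 3/4·1 + (-3/20)·1 = 1 ✓
b·c: 3/4·1 + (-3/20)·5/3 = 1/2 ✓
b·c²: 3/4·1 + (-3/20)·25/9 = 1/3 ✓
b·Ac: (-3/20)·(-10/9) = 1/6 ✓; 3 stages ⇒ order 3.

3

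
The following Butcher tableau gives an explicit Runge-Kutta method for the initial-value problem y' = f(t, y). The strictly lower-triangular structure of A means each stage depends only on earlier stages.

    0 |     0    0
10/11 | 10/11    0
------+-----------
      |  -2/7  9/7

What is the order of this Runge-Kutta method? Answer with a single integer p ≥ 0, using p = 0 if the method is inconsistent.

1

b = (-2/7, 9/7)
c = (0, 10/11)
Σ b_i: (-2/7)·1 + 9/7·1 = 1 ✓
b·c: 9/7·10/11 = 90/77 ≠ 1/2 ⇒ order 1.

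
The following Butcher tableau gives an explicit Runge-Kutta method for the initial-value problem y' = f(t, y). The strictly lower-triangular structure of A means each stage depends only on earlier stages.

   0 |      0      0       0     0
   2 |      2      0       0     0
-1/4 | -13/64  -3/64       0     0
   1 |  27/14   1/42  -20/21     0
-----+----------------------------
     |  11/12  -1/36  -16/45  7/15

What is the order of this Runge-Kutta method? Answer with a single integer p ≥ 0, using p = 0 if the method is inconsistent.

b = (11/12, -1/36, -16/45, 7/15)
c = (0, 2, -1/4, 1)
Ac = (0, 0, -3/32, 2/7)
Σ b_i: 11/12·1 + (-1/36)·1 + (-16/45)·1 + 7/15·1 = 1 ✓
b·c: (-1/36)·2 + (-16/45)·(-1/4) + 7/15·1 = 1/2 ✓
b·c²: (-1/36)·4 + (-16/45)·1/16 + 7/15·1 = 1/3 ✓
b·Ac: (-16/45)·(-3/32) + 7/15·2/7 = 1/6 ✓
b·c³: (-1/36)·8 + (-16/45)·(-1/64) + 7/15·1 = 1/4 ✓
b·(c∘Ac): (-16/45)·3/128 + 7/15·2/7 = 1/8 ✓
b·Ac²: (-16/45)·(-3/16) + 7/15·1/28 = 1/12 ✓
b·A²c: 7/15·5/56 = 1/24 ✓; 4 stages ⇒ order 4.

4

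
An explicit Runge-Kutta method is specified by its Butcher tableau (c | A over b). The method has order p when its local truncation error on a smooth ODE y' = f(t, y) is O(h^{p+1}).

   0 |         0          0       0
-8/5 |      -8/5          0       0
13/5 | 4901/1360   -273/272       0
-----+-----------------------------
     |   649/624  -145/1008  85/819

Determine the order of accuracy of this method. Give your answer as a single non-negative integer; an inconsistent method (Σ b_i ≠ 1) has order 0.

b = (649/624, -145/1008, 85/819)
c = (0, -8/5, 13/5)
Ac = (0, 0, 273/170)
Σ b_i: 649/624·1 + (-145/1008)·1 + 85/819·1 = 1 ✓
b·c: (-145/1008)·(-8/5) + 85/819·13/5 = 1/2 ✓
b·c²: (-145/1008)·64/25 + 85/819·169/25 = 1/3 ✓
b·Ac: 85/819·273/170 = 1/6 ✓; 3 stages ⇒ order 3.

3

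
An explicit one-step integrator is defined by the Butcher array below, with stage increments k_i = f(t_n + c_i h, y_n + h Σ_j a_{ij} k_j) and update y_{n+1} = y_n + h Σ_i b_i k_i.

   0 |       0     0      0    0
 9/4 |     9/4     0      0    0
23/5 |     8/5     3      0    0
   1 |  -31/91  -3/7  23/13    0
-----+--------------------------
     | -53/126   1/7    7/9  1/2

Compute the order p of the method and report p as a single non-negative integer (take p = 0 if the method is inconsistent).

b = (-53/126, 1/7, 7/9, 1/2)
c = (0, 9/4, 23/5, 1)
Ac = (0, 0, 27/4, 13057/1820)
Σ b_i: (-53/126)·1 + 1/7·1 + 7/9·1 + 1/2·1 = 1 ✓
b·c: 1/7·9/4 + 7/9·23/5 + 1/2·1 = 5543/1260 ≠ 1/2 ⇒ order 1.

1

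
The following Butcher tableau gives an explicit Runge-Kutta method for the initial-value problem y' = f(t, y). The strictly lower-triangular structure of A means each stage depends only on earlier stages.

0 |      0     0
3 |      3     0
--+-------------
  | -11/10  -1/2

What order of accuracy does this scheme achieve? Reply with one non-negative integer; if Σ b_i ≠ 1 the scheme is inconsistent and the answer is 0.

b = (-11/10, -1/2)
c = (0, 3)
Σ b_i: (-11/10)·1 + (-1/2)·1 = -8/5 ≠ 1 ⇒ order 0.

0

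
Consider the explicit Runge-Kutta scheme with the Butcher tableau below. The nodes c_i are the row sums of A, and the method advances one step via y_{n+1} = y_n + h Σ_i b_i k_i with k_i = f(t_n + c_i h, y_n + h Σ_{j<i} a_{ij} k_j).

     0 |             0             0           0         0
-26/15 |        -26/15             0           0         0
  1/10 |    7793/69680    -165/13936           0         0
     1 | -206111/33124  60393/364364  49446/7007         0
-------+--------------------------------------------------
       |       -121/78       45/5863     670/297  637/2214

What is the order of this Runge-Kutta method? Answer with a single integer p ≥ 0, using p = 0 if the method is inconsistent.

4

b = (-121/78, 45/5863, 670/297, 637/2214)
c = (0, -26/15, 1/10, 1)
Ac = (0, 0, 11/536, 41/98)
Σ b_i: (-121/78)·1 + 45/5863·1 + 670/297·1 + 637/2214·1 = 1 ✓
b·c: 45/5863·(-26/15) + 670/297·1/10 + 637/2214·1 = 1/2 ✓
b·c²: 45/5863·676/225 + 670/297·1/100 + 637/2214·1 = 1/3 ✓
b·Ac: 670/297·11/536 + 637/2214·41/98 = 1/6 ✓
b·c³: 45/5863·(-17576/3375) + 670/297·1/1000 + 637/2214·1 = 1/4 ✓
b·(c∘Ac): 670/297·11/5360 + 637/2214·41/98 = 1/8 ✓
b·Ac²: 670/297·(-143/4020) + 637/2214·2173/3822 = 1/12 ✓
b·A²c: 637/2214·369/2548 = 1/24 ✓; 4 stages ⇒ order 4.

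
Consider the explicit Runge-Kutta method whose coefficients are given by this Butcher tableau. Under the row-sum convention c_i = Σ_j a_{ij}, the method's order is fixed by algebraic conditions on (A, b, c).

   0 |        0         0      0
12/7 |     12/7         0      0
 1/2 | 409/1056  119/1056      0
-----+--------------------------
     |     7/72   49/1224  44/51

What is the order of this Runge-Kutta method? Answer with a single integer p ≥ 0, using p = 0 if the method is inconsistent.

3

b = (7/72, 49/1224, 44/51)
c = (0, 12/7, 1/2)
Ac = (0, 0, 17/88)
Σ b_i: 7/72·1 + 49/1224·1 + 44/51·1 = 1 ✓
b·c: 49/1224·12/7 + 44/51·1/2 = 1/2 ✓
b·c²: 49/1224·144/49 + 44/51·1/4 = 1/3 ✓
b·Ac: 44/51·17/88 = 1/6 ✓; 3 stages ⇒ order 3.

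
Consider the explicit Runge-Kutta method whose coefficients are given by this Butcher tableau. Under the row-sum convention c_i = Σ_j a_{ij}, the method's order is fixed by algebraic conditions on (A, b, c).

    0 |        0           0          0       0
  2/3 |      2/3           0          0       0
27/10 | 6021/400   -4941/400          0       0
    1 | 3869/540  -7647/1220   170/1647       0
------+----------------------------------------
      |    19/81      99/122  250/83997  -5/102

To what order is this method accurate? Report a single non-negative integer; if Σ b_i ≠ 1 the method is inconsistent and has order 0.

4

b = (19/81, 99/122, 250/83997, -5/102)
c = (0, 2/3, 27/10, 1)
Ac = (0, 0, -1647/200, -39/10)
Σ b_i: 19/81·1 + 99/122·1 + 250/83997·1 + (-5/102)·1 = 1 ✓
b·c: 99/122·2/3 + 250/83997·27/10 + (-5/102)·1 = 1/2 ✓
b·c²: 99/122·4/9 + 250/83997·729/100 + (-5/102)·1 = 1/3 ✓
b·Ac: 250/83997·(-1647/200) + (-5/102)·(-39/10) = 1/6 ✓
b·c³: 99/122·8/27 + 250/83997·19683/1000 + (-5/102)·1 = 1/4 ✓
b·(c∘Ac): 250/83997·(-44469/2000) + (-5/102)·(-39/10) = 1/8 ✓
b·Ac²: 250/83997·(-549/100) + (-5/102)·(-61/30) = 1/12 ✓
b·A²c: (-5/102)·(-17/20) = 1/24 ✓; 4 stages ⇒ order 4.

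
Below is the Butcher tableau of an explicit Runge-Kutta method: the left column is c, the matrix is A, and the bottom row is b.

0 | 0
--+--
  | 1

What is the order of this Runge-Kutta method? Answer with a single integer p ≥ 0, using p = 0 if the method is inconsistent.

1

b = (1)
c = (0)
Σ b_i: 1·1 = 1 ✓; 1 stage ⇒ order 1.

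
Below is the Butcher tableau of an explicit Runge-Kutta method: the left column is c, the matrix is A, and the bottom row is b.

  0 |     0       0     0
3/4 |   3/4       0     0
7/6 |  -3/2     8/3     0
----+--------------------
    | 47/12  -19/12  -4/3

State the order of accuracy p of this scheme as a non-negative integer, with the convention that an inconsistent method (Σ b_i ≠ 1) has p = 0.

b = (47/12, -19/12, -4/3)
c = (0, 3/4, 7/6)
Ac = (0, 0, 2)
Σ b_i: 47/12·1 + (-19/12)·1 + (-4/3)·1 = 1 ✓
b·c: (-19/12)·3/4 + (-4/3)·7/6 = -395/144 ≠ 1/2 ⇒ order 1.

1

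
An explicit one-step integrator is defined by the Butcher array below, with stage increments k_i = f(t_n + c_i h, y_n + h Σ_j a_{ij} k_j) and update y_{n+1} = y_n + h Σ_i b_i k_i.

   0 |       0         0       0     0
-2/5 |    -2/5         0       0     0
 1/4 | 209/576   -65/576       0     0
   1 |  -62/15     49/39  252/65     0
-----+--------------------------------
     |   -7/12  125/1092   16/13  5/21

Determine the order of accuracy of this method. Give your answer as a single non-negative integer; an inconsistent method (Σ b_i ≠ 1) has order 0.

b = (-7/12, 125/1092, 16/13, 5/21)
c = (0, -2/5, 1/4, 1)
Ac = (0, 0, 13/288, 7/15)
Σ b_i: (-7/12)·1 + 125/1092·1 + 16/13·1 + 5/21·1 = 1 ✓
b·c: 125/1092·(-2/5) + 16/13·1/4 + 5/21·1 = 1/2 ✓
b·c²: 125/1092·4/25 + 16/13·1/16 + 5/21·1 = 1/3 ✓
b·Ac: 16/13·13/288 + 5/21·7/15 = 1/6 ✓
b·c³: 125/1092·(-8/125) + 16/13·1/64 + 5/21·1 = 1/4 ✓
b·(c∘Ac): 16/13·13/1152 + 5/21·7/15 = 1/8 ✓
b·Ac²: 16/13·(-13/720) + 5/21·133/300 = 1/12 ✓
b·A²c: 5/21·7/40 = 1/24 ✓; 4 stages ⇒ order 4.

4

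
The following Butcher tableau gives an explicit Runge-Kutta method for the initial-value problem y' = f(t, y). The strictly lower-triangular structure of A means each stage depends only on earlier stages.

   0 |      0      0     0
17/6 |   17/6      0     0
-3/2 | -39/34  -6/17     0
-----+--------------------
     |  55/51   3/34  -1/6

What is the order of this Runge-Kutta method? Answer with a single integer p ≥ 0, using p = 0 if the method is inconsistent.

3

b = (55/51, 3/34, -1/6)
c = (0, 17/6, -3/2)
Ac = (0, 0, -1)
Σ b_i: 55/51·1 + 3/34·1 + (-1/6)·1 = 1 ✓
b·c: 3/34·17/6 + (-1/6)·(-3/2) = 1/2 ✓
b·c²: 3/34·289/36 + (-1/6)·9/4 = 1/3 ✓
b·Ac: (-1/6)·(-1) = 1/6 ✓; 3 stages ⇒ order 3.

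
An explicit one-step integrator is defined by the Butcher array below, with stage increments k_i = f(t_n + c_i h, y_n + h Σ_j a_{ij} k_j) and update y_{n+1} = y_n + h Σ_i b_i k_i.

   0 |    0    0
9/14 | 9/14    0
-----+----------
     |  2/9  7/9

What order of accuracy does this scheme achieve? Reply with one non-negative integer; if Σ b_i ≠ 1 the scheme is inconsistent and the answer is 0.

b = (2/9, 7/9)
c = (0, 9/14)
Σ b_i: 2/9·1 + 7/9·1 = 1 ✓
b·c: 7/9·9/14 = 1/2 ✓; 2 stages ⇒ order 2.

2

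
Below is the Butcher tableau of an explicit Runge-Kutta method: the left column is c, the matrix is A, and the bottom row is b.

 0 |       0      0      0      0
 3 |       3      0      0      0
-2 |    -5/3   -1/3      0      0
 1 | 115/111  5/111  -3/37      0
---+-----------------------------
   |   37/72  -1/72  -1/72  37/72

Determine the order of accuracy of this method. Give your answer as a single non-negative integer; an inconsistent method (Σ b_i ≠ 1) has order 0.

4

b = (37/72, -1/72, -1/72, 37/72)
c = (0, 3, -2, 1)
Ac = (0, 0, -1, 11/37)
Σ b_i: 37/72·1 + (-1/72)·1 + (-1/72)·1 + 37/72·1 = 1 ✓
b·c: (-1/72)·3 + (-1/72)·(-2) + 37/72·1 = 1/2 ✓
b·c²: (-1/72)·9 + (-1/72)·4 + 37/72·1 = 1/3 ✓
b·Ac: (-1/72)·(-1) + 37/72·11/37 = 1/6 ✓
b·c³: (-1/72)·27 + (-1/72)·(-8) + 37/72·1 = 1/4 ✓
b·(c∘Ac): (-1/72)·2 + 37/72·11/37 = 1/8 ✓
b·Ac²: (-1/72)·(-3) + 37/72·3/37 = 1/12 ✓
b·A²c: 37/72·3/37 = 1/24 ✓; 4 stages ⇒ order 4.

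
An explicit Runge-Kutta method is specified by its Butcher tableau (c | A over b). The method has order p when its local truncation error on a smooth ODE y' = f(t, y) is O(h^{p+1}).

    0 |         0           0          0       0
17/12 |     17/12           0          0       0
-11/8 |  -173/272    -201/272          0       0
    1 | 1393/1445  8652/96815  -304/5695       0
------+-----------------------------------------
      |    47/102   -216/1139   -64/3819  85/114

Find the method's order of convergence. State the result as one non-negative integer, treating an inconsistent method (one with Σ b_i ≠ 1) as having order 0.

4

b = (47/102, -216/1139, -64/3819, 85/114)
c = (0, 17/12, -11/8, 1)
Ac = (0, 0, -67/64, 1/5)
Σ b_i: 47/102·1 + (-216/1139)·1 + (-64/3819)·1 + 85/114·1 = 1 ✓
b·c: (-216/1139)·17/12 + (-64/3819)·(-11/8) + 85/114·1 = 1/2 ✓
b·c²: (-216/1139)·289/144 + (-64/3819)·121/64 + 85/114·1 = 1/3 ✓
b·Ac: (-64/3819)·(-67/64) + 85/114·1/5 = 1/6 ✓
b·c³: (-216/1139)·4913/1728 + (-64/3819)·(-1331/512) + 85/114·1 = 1/4 ✓
b·(c∘Ac): (-64/3819)·737/512 + 85/114·1/5 = 1/8 ✓
b·Ac²: (-64/3819)·(-1139/768) + 85/114·4/51 = 1/12 ✓
b·A²c: 85/114·19/340 = 1/24 ✓; 4 stages ⇒ order 4.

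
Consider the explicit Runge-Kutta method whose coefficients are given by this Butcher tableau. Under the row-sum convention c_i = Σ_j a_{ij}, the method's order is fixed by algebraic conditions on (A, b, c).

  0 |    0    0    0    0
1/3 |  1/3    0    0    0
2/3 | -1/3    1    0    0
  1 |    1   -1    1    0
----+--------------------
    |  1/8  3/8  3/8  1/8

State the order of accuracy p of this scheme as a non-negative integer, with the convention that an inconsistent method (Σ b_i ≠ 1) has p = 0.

4

b = (1/8, 3/8, 3/8, 1/8)
c = (0, 1/3, 2/3, 1)
Ac = (0, 0, 1/3, 1/3)
Σ b_i: 1/8·1 + 3/8·1 + 3/8·1 + 1/8·1 = 1 ✓
b·c: 3/8·1/3 + 3/8·2/3 + 1/8·1 = 1/2 ✓
b·c²: 3/8·1/9 + 3/8·4/9 + 1/8·1 = 1/3 ✓
b·Ac: 3/8·1/3 + 1/8·1/3 = 1/6 ✓
b·c³: 3/8·1/27 + 3/8·8/27 + 1/8·1 = 1/4 ✓
b·(c∘Ac): 3/8·2/9 + 1/8·1/3 = 1/8 ✓
b·Ac²: 3/8·1/9 + 1/8·1/3 = 1/12 ✓
b·A²c: 1/8·1/3 = 1/24 ✓; 4 stages ⇒ order 4.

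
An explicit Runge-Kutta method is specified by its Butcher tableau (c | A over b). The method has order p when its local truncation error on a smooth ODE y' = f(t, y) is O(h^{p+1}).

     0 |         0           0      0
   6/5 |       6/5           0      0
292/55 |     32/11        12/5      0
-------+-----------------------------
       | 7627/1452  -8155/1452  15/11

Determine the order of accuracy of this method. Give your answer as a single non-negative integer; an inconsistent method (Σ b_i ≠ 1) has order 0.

b = (7627/1452, -8155/1452, 15/11)
c = (0, 6/5, 292/55)
Ac = (0, 0, 72/25)
Σ b_i: 7627/1452·1 + (-8155/1452)·1 + 15/11·1 = 1 ✓
b·c: (-8155/1452)·6/5 + 15/11·292/55 = 1/2 ✓
b·c²: (-8155/1452)·36/25 + 15/11·85264/3025 = 201969/6655 ≠ 1/3 ⇒ order 2.
b·Ac: 15/11·72/25 = 216/55 ≠ 1/6

2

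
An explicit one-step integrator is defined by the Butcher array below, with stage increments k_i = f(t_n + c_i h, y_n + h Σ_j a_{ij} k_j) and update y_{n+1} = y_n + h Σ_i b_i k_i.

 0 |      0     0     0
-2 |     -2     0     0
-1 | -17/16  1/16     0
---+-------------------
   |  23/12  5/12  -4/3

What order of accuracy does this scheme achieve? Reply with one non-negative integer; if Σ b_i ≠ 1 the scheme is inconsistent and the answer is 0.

3

b = (23/12, 5/12, -4/3)
c = (0, -2, -1)
Ac = (0, 0, -1/8)
Σ b_i: 23/12·1 + 5/12·1 + (-4/3)·1 = 1 ✓
b·c: 5/12·(-2) + (-4/3)·(-1) = 1/2 ✓
b·c²: 5/12·4 + (-4/3)·1 = 1/3 ✓
b·Ac: (-4/3)·(-1/8) = 1/6 ✓; 3 stages ⇒ order 3.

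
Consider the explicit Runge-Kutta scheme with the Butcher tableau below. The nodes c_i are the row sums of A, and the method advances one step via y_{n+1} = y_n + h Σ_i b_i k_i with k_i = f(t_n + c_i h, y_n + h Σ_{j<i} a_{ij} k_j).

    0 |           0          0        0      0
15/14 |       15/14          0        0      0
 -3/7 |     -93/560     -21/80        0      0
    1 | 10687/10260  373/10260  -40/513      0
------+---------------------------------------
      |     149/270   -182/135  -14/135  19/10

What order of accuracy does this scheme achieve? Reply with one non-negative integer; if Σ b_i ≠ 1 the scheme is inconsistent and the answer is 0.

4

b = (149/270, -182/135, -14/135, 19/10)
c = (0, 15/14, -3/7, 1)
Ac = (0, 0, -9/32, 11/152)
Σ b_i: 149/270·1 + (-182/135)·1 + (-14/135)·1 + 19/10·1 = 1 ✓
b·c: (-182/135)·15/14 + (-14/135)·(-3/7) + 19/10·1 = 1/2 ✓
b·c²: (-182/135)·225/196 + (-14/135)·9/49 + 19/10·1 = 1/3 ✓
b·Ac: (-14/135)·(-9/32) + 19/10·11/152 = 1/6 ✓
b·c³: (-182/135)·3375/2744 + (-14/135)·(-27/343) + 19/10·1 = 1/4 ✓
b·(c∘Ac): (-14/135)·27/224 + 19/10·11/152 = 1/8 ✓
b·Ac²: (-14/135)·(-135/448) + 19/10·25/912 = 1/12 ✓
b·A²c: 19/10·5/228 = 1/24 ✓; 4 stages ⇒ order 4.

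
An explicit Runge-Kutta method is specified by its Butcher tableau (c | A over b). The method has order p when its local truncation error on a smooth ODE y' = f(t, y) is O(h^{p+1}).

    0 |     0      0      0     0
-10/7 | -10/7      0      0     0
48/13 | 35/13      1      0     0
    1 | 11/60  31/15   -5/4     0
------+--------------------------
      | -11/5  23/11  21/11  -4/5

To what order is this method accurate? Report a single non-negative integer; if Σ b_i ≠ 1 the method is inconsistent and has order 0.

b = (-11/5, 23/11, 21/11, -4/5)
c = (0, -10/7, 48/13, 1)
Ac = (0, 0, -10/7, -2066/273)
Σ b_i: (-11/5)·1 + 23/11·1 + 21/11·1 + (-4/5)·1 = 1 ✓
b·c: 23/11·(-10/7) + 21/11·48/13 + (-4/5)·1 = 16326/5005 ≠ 1/2 ⇒ order 1.

1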